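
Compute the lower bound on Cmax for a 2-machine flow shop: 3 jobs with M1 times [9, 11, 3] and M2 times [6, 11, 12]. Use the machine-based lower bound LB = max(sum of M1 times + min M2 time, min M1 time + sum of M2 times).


LB1 = sum(M1 times) + min(M2 times) = 23 + 6 = 29
LB2 = min(M1 times) + sum(M2 times) = 3 + 29 = 32
Lower bound = max(LB1, LB2) = max(29, 32) = 32

32


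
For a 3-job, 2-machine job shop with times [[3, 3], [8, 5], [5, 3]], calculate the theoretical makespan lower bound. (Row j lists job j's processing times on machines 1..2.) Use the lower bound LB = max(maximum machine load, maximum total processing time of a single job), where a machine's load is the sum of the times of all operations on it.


Machine loads:
  Machine 1: 3 + 8 + 5 = 16
  Machine 2: 3 + 5 + 3 = 11
Max machine load = 16
Job totals:
  Job 1: 6
  Job 2: 13
  Job 3: 8
Max job total = 13
Lower bound = max(16, 13) = 16

16


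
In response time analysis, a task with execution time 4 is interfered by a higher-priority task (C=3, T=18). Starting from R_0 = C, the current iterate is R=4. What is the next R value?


R_next = C + ceil(R_prev / T_hp) * C_hp
ceil(4 / 18) = ceil(0.2222) = 1
Interference = 1 * 3 = 3
R_next = 4 + 3 = 7

7


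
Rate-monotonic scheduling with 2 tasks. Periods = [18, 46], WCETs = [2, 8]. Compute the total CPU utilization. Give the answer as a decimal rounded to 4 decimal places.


Compute individual utilizations (exact fractions):
  Task 1: C/T = 2/18 = 1/9 (approx. 0.1111)
  Task 2: C/T = 8/46 = 4/23 (approx. 0.1739)
Total utilization U = 1/9 + 4/23 = 59/207
Rounded to 4 decimal places: U = 0.2850
RM (Liu & Layland) bound for 2 tasks = 0.828427; compare with U = 59/207 (approx. 0.285024)
U <= bound, so schedulable by RM sufficient condition.

0.2850


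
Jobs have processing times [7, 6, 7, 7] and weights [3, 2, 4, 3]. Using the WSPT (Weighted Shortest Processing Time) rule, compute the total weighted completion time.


Compute p/w ratios and sort ascending (WSPT): [(7, 4), (7, 3), (7, 3), (6, 2)]
Compute weighted completion times:
  Job (p=7,w=4): C=7, w*C=4*7=28
  Job (p=7,w=3): C=14, w*C=3*14=42
  Job (p=7,w=3): C=21, w*C=3*21=63
  Job (p=6,w=2): C=27, w*C=2*27=54
Total weighted completion time = 187

187


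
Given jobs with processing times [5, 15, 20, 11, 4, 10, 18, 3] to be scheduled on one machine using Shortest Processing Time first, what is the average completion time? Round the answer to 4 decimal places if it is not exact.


Sort jobs by processing time (SPT order): [3, 4, 5, 10, 11, 15, 18, 20]
Compute completion times sequentially:
  Job 1: processing = 3, completes at 3
  Job 2: processing = 4, completes at 7
  Job 3: processing = 5, completes at 12
  Job 4: processing = 10, completes at 22
  Job 5: processing = 11, completes at 33
  Job 6: processing = 15, completes at 48
  Job 7: processing = 18, completes at 66
  Job 8: processing = 20, completes at 86
Sum of completion times = 277
Average completion time = 277/8 = 34.625

34.625


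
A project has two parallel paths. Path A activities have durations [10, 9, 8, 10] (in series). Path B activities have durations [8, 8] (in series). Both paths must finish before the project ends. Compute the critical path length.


Path A total = 10 + 9 + 8 + 10 = 37
Path B total = 8 + 8 = 16
Critical path = longest path = max(37, 16) = 37

37


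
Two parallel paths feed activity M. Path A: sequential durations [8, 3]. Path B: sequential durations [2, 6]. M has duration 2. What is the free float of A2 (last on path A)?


ES(A2) = sum of predecessors on chain A = 8
EF(A2) = ES + duration = 8 + 3 = 11
Successor of A2 is M. ES(M) = max(sum(A), sum(B)) = max(11, 8) = 11
Free float = ES(successor) - EF(current) = 11 - 11 = 0

0


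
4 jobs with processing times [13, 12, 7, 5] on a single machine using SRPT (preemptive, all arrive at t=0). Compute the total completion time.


Since all jobs arrive at t=0, SRPT equals SPT ordering.
SPT order: [5, 7, 12, 13]
Completion times:
  Job 1: p=5, C=5
  Job 2: p=7, C=12
  Job 3: p=12, C=24
  Job 4: p=13, C=37
Total completion time = 5 + 12 + 24 + 37 = 78

78


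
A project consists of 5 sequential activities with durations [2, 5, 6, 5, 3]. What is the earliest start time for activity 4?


Activity 4 starts after activities 1 through 3 complete.
Predecessor durations: [2, 5, 6]
ES = 2 + 5 + 6 = 13

13


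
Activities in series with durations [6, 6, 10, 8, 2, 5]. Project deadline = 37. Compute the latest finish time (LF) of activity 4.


LF(activity 4) = deadline - sum of successor durations
Successors: activities 5 through 6 with durations [2, 5]
Sum of successor durations = 7
LF = 37 - 7 = 30

30


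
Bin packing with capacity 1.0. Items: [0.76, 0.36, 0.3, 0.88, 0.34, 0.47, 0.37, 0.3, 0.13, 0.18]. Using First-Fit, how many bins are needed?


Place items sequentially using First-Fit:
  Item 0.76 -> new Bin 1
  Item 0.36 -> new Bin 2
  Item 0.3 -> Bin 2 (now 0.66)
  Item 0.88 -> new Bin 3
  Item 0.34 -> Bin 2 (now 1.0)
  Item 0.47 -> new Bin 4
  Item 0.37 -> Bin 4 (now 0.84)
  Item 0.3 -> new Bin 5
  Item 0.13 -> Bin 1 (now 0.89)
  Item 0.18 -> Bin 5 (now 0.48)
Total bins used = 5

5


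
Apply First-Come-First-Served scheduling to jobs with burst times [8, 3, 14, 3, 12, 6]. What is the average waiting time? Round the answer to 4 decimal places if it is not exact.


FCFS order (as given): [8, 3, 14, 3, 12, 6]
Waiting times:
  Job 1: wait = 0
  Job 2: wait = 8
  Job 3: wait = 11
  Job 4: wait = 25
  Job 5: wait = 28
  Job 6: wait = 40
Sum of waiting times = 112
Average waiting time = 112/6 = 18.6667

18.6667


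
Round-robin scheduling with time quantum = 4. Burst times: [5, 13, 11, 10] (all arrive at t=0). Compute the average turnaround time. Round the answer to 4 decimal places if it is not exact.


Time quantum = 4
Execution trace:
  J1 runs 4 units, time = 4
  J2 runs 4 units, time = 8
  J3 runs 4 units, time = 12
  J4 runs 4 units, time = 16
  J1 runs 1 units, time = 17
  J2 runs 4 units, time = 21
  J3 runs 4 units, time = 25
  J4 runs 4 units, time = 29
  J2 runs 4 units, time = 33
  J3 runs 3 units, time = 36
  J4 runs 2 units, time = 38
  J2 runs 1 units, time = 39
Finish times: [17, 39, 36, 38]
Average turnaround = 130/4 = 32.5

32.5


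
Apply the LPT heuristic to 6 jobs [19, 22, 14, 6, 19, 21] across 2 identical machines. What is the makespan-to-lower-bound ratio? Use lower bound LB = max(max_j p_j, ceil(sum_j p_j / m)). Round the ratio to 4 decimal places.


LPT order: [22, 21, 19, 19, 14, 6]
Machine loads after assignment: [47, 54]
LPT makespan = 54
Lower bound = max(max_job, ceil(total/2)) = max(22, 51) = 51
Ratio = 54 / 51 = 1.0588

1.0588


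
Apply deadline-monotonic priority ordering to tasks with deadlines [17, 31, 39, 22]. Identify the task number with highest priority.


Sort tasks by relative deadline (ascending):
  Task 1: deadline = 17
  Task 4: deadline = 22
  Task 2: deadline = 31
  Task 3: deadline = 39
Priority order (highest first): [1, 4, 2, 3]
Highest priority task = 1

1


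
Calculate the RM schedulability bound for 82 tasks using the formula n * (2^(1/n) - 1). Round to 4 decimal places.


Compute 2^(1/82) = 1.0084888420
Subtract 1: 1.0084888420 - 1 = 0.0084888420
Multiply by n: 82 * 0.0084888420 = 0.6960850440
Round to 4 dp: 0.6961

0.6961


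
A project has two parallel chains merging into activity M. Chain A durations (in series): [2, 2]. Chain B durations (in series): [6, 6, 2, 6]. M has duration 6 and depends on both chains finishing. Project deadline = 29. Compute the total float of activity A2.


Forward pass: ES(A2) = sum of predecessors on chain A = 2
EF = ES + duration = 2 + 2 = 4
Backward pass: LF(M) = deadline = 29; LS(M) = 29 - 6 = 23
LF(A2) = LS(M) - sum(successors on chain A) = 23 - 0 = 23
LS = LF - duration = 23 - 2 = 21
Total float = LS - ES = 21 - 2 = 19

19


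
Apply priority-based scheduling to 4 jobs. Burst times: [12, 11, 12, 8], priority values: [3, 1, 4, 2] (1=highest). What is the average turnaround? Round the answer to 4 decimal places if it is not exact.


Sort by priority (ascending = highest first):
Order: [(1, 11), (2, 8), (3, 12), (4, 12)]
Completion times:
  Priority 1, burst=11, C=11
  Priority 2, burst=8, C=19
  Priority 3, burst=12, C=31
  Priority 4, burst=12, C=43
Average turnaround = 104/4 = 26.0

26.0


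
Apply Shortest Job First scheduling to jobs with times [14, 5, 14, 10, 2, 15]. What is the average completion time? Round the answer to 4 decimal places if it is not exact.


SJF order (ascending): [2, 5, 10, 14, 14, 15]
Completion times:
  Job 1: burst=2, C=2
  Job 2: burst=5, C=7
  Job 3: burst=10, C=17
  Job 4: burst=14, C=31
  Job 5: burst=14, C=45
  Job 6: burst=15, C=60
Average completion = 162/6 = 27.0

27.0


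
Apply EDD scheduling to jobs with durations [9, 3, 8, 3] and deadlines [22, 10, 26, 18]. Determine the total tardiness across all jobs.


Sort by due date (EDD order): [(3, 10), (3, 18), (9, 22), (8, 26)]
Compute completion times and tardiness:
  Job 1: p=3, d=10, C=3, tardiness=max(0,3-10)=0
  Job 2: p=3, d=18, C=6, tardiness=max(0,6-18)=0
  Job 3: p=9, d=22, C=15, tardiness=max(0,15-22)=0
  Job 4: p=8, d=26, C=23, tardiness=max(0,23-26)=0
Total tardiness = 0

0


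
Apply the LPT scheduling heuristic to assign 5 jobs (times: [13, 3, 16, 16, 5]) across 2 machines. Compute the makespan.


Sort jobs in decreasing order (LPT): [16, 16, 13, 5, 3]
Assign each job to the least loaded machine:
  Machine 1: jobs [16, 13], load = 29
  Machine 2: jobs [16, 5, 3], load = 24
Makespan = max load = 29

29


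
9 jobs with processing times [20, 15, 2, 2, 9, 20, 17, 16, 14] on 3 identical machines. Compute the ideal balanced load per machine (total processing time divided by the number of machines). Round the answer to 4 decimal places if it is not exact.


Total processing time = 20 + 15 + 2 + 2 + 9 + 20 + 17 + 16 + 14 = 115
Number of machines = 3
Ideal balanced load = 115 / 3 = 38.3333

38.3333


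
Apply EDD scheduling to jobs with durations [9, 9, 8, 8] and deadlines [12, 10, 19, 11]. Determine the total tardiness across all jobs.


Sort by due date (EDD order): [(9, 10), (8, 11), (9, 12), (8, 19)]
Compute completion times and tardiness:
  Job 1: p=9, d=10, C=9, tardiness=max(0,9-10)=0
  Job 2: p=8, d=11, C=17, tardiness=max(0,17-11)=6
  Job 3: p=9, d=12, C=26, tardiness=max(0,26-12)=14
  Job 4: p=8, d=19, C=34, tardiness=max(0,34-19)=15
Total tardiness = 35

35


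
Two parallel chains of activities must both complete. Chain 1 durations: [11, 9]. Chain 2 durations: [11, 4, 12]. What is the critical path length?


Path A total = 11 + 9 = 20
Path B total = 11 + 4 + 12 = 27
Critical path = longest path = max(20, 27) = 27

27


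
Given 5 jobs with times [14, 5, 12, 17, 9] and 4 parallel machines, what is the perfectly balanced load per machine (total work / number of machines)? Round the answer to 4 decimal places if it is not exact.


Total processing time = 14 + 5 + 12 + 17 + 9 = 57
Number of machines = 4
Ideal balanced load = 57 / 4 = 14.25

14.25


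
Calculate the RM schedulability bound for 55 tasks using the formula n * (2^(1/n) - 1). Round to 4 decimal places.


Compute 2^(1/55) = 1.0126824244
Subtract 1: 1.0126824244 - 1 = 0.0126824244
Multiply by n: 55 * 0.0126824244 = 0.6975333420
Round to 4 dp: 0.6975

0.6975


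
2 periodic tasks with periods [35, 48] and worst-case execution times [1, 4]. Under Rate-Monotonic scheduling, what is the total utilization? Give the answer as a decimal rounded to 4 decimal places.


Compute individual utilizations (exact fractions):
  Task 1: C/T = 1/35 (approx. 0.0286)
  Task 2: C/T = 4/48 = 1/12 (approx. 0.0833)
Total utilization U = 1/35 + 1/12 = 47/420
Rounded to 4 decimal places: U = 0.1119
RM (Liu & Layland) bound for 2 tasks = 0.828427; compare with U = 47/420 (approx. 0.111905)
U <= bound, so schedulable by RM sufficient condition.

0.1119


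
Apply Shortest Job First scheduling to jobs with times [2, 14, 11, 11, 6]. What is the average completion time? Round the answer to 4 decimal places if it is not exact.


SJF order (ascending): [2, 6, 11, 11, 14]
Completion times:
  Job 1: burst=2, C=2
  Job 2: burst=6, C=8
  Job 3: burst=11, C=19
  Job 4: burst=11, C=30
  Job 5: burst=14, C=44
Average completion = 103/5 = 20.6

20.6


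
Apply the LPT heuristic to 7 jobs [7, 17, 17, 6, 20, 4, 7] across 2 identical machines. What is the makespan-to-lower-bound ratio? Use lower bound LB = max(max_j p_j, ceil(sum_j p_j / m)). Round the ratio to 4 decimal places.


LPT order: [20, 17, 17, 7, 7, 6, 4]
Machine loads after assignment: [40, 38]
LPT makespan = 40
Lower bound = max(max_job, ceil(total/2)) = max(20, 39) = 39
Ratio = 40 / 39 = 1.0256

1.0256


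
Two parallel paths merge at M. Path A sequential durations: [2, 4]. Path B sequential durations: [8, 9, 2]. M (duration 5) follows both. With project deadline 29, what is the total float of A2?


Forward pass: ES(A2) = sum of predecessors on chain A = 2
EF = ES + duration = 2 + 4 = 6
Backward pass: LF(M) = deadline = 29; LS(M) = 29 - 5 = 24
LF(A2) = LS(M) - sum(successors on chain A) = 24 - 0 = 24
LS = LF - duration = 24 - 4 = 20
Total float = LS - ES = 20 - 2 = 18

18


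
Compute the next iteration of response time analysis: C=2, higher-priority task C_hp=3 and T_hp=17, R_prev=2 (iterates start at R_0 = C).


R_next = C + ceil(R_prev / T_hp) * C_hp
ceil(2 / 17) = ceil(0.1176) = 1
Interference = 1 * 3 = 3
R_next = 2 + 3 = 5

5


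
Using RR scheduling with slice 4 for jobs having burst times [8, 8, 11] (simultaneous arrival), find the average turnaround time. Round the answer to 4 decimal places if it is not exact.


Time quantum = 4
Execution trace:
  J1 runs 4 units, time = 4
  J2 runs 4 units, time = 8
  J3 runs 4 units, time = 12
  J1 runs 4 units, time = 16
  J2 runs 4 units, time = 20
  J3 runs 4 units, time = 24
  J3 runs 3 units, time = 27
Finish times: [16, 20, 27]
Average turnaround = 63/3 = 21.0

21.0


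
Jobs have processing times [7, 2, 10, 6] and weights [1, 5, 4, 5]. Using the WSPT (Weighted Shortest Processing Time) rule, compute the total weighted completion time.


Compute p/w ratios and sort ascending (WSPT): [(2, 5), (6, 5), (10, 4), (7, 1)]
Compute weighted completion times:
  Job (p=2,w=5): C=2, w*C=5*2=10
  Job (p=6,w=5): C=8, w*C=5*8=40
  Job (p=10,w=4): C=18, w*C=4*18=72
  Job (p=7,w=1): C=25, w*C=1*25=25
Total weighted completion time = 147

147


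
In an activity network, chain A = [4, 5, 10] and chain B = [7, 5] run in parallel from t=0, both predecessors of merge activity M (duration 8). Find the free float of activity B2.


ES(B2) = sum of predecessors on chain B = 7
EF(B2) = ES + duration = 7 + 5 = 12
Successor of B2 is M. ES(M) = max(sum(A), sum(B)) = max(19, 12) = 19
Free float = ES(successor) - EF(current) = 19 - 12 = 7

7


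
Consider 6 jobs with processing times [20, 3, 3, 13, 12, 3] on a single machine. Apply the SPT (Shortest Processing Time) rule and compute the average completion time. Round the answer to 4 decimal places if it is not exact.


Sort jobs by processing time (SPT order): [3, 3, 3, 12, 13, 20]
Compute completion times sequentially:
  Job 1: processing = 3, completes at 3
  Job 2: processing = 3, completes at 6
  Job 3: processing = 3, completes at 9
  Job 4: processing = 12, completes at 21
  Job 5: processing = 13, completes at 34
  Job 6: processing = 20, completes at 54
Sum of completion times = 127
Average completion time = 127/6 = 21.1667

21.1667


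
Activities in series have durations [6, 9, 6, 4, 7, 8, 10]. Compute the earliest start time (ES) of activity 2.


Activity 2 starts after activities 1 through 1 complete.
Predecessor durations: [6]
ES = 6 = 6

6


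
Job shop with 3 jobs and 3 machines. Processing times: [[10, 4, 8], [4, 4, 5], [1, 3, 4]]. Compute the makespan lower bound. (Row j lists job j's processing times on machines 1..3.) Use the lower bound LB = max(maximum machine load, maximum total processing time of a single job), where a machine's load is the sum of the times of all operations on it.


Machine loads:
  Machine 1: 10 + 4 + 1 = 15
  Machine 2: 4 + 4 + 3 = 11
  Machine 3: 8 + 5 + 4 = 17
Max machine load = 17
Job totals:
  Job 1: 22
  Job 2: 13
  Job 3: 8
Max job total = 22
Lower bound = max(17, 22) = 22

22


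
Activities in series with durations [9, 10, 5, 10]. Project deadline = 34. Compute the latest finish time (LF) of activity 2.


LF(activity 2) = deadline - sum of successor durations
Successors: activities 3 through 4 with durations [5, 10]
Sum of successor durations = 15
LF = 34 - 15 = 19

19


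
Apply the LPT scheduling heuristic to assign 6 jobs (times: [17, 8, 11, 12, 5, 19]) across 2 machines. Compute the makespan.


Sort jobs in decreasing order (LPT): [19, 17, 12, 11, 8, 5]
Assign each job to the least loaded machine:
  Machine 1: jobs [19, 11, 5], load = 35
  Machine 2: jobs [17, 12, 8], load = 37
Makespan = max load = 37

37


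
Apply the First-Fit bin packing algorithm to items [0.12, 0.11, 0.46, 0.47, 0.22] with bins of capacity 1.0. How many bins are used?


Place items sequentially using First-Fit:
  Item 0.12 -> new Bin 1
  Item 0.11 -> Bin 1 (now 0.23)
  Item 0.46 -> Bin 1 (now 0.69)
  Item 0.47 -> new Bin 2
  Item 0.22 -> Bin 1 (now 0.91)
Total bins used = 2

2


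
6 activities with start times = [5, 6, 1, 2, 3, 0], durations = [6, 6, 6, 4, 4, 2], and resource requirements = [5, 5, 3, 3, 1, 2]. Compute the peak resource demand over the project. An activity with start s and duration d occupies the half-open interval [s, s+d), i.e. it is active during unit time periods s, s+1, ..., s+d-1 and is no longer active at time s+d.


Each activity i is active on [start_i, start_i + duration_i).
Compute total resource usage per time slot:
  t=0: active resources = [2], total = 2
  t=1: active resources = [3, 2], total = 5
  t=2: active resources = [3, 3], total = 6
  t=3: active resources = [3, 3, 1], total = 7
  t=4: active resources = [3, 3, 1], total = 7
  t=5: active resources = [5, 3, 3, 1], total = 12
  t=6: active resources = [5, 5, 3, 1], total = 14
  t=7: active resources = [5, 5], total = 10
  t=8: active resources = [5, 5], total = 10
  t=9: active resources = [5, 5], total = 10
  t=10: active resources = [5, 5], total = 10
  t=11: active resources = [5], total = 5
Peak resource demand = 14

14


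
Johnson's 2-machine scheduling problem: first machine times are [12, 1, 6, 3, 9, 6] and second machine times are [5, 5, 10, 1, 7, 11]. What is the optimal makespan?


Apply Johnson's rule:
  Group 1 (a <= b): [(2, 1, 5), (3, 6, 10), (6, 6, 11)]
  Group 2 (a > b): [(5, 9, 7), (1, 12, 5), (4, 3, 1)]
Optimal job order: [2, 3, 6, 5, 1, 4]
Schedule:
  Job 2: M1 done at 1, M2 done at 6
  Job 3: M1 done at 7, M2 done at 17
  Job 6: M1 done at 13, M2 done at 28
  Job 5: M1 done at 22, M2 done at 35
  Job 1: M1 done at 34, M2 done at 40
  Job 4: M1 done at 37, M2 done at 41
Makespan = 41

41


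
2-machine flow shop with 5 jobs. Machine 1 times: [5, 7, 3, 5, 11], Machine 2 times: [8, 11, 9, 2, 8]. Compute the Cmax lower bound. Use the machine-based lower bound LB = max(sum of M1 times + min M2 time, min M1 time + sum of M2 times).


LB1 = sum(M1 times) + min(M2 times) = 31 + 2 = 33
LB2 = min(M1 times) + sum(M2 times) = 3 + 38 = 41
Lower bound = max(LB1, LB2) = max(33, 41) = 41

41


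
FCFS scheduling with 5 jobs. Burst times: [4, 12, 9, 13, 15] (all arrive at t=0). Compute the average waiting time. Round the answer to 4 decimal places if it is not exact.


FCFS order (as given): [4, 12, 9, 13, 15]
Waiting times:
  Job 1: wait = 0
  Job 2: wait = 4
  Job 3: wait = 16
  Job 4: wait = 25
  Job 5: wait = 38
Sum of waiting times = 83
Average waiting time = 83/5 = 16.6

16.6


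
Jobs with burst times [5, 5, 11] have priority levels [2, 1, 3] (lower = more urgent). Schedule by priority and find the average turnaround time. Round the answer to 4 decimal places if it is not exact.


Sort by priority (ascending = highest first):
Order: [(1, 5), (2, 5), (3, 11)]
Completion times:
  Priority 1, burst=5, C=5
  Priority 2, burst=5, C=10
  Priority 3, burst=11, C=21
Average turnaround = 36/3 = 12.0

12.0


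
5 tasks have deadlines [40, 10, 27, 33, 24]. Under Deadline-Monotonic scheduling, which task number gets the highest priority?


Sort tasks by relative deadline (ascending):
  Task 2: deadline = 10
  Task 5: deadline = 24
  Task 3: deadline = 27
  Task 4: deadline = 33
  Task 1: deadline = 40
Priority order (highest first): [2, 5, 3, 4, 1]
Highest priority task = 2

2


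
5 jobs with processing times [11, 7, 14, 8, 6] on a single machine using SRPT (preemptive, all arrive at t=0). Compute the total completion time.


Since all jobs arrive at t=0, SRPT equals SPT ordering.
SPT order: [6, 7, 8, 11, 14]
Completion times:
  Job 1: p=6, C=6
  Job 2: p=7, C=13
  Job 3: p=8, C=21
  Job 4: p=11, C=32
  Job 5: p=14, C=46
Total completion time = 6 + 13 + 21 + 32 + 46 = 118

118


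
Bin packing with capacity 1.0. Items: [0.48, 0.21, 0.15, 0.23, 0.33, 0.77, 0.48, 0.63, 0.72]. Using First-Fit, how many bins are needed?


Place items sequentially using First-Fit:
  Item 0.48 -> new Bin 1
  Item 0.21 -> Bin 1 (now 0.69)
  Item 0.15 -> Bin 1 (now 0.84)
  Item 0.23 -> new Bin 2
  Item 0.33 -> Bin 2 (now 0.56)
  Item 0.77 -> new Bin 3
  Item 0.48 -> new Bin 4
  Item 0.63 -> new Bin 5
  Item 0.72 -> new Bin 6
Total bins used = 6

6


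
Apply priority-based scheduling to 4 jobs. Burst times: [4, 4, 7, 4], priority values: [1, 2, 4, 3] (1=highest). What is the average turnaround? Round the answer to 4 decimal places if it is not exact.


Sort by priority (ascending = highest first):
Order: [(1, 4), (2, 4), (3, 4), (4, 7)]
Completion times:
  Priority 1, burst=4, C=4
  Priority 2, burst=4, C=8
  Priority 3, burst=4, C=12
  Priority 4, burst=7, C=19
Average turnaround = 43/4 = 10.75

10.75


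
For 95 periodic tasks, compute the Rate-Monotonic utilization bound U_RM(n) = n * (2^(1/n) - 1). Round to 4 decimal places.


Compute 2^(1/95) = 1.0073229689
Subtract 1: 1.0073229689 - 1 = 0.0073229689
Multiply by n: 95 * 0.0073229689 = 0.6956820455
Round to 4 dp: 0.6957

0.6957


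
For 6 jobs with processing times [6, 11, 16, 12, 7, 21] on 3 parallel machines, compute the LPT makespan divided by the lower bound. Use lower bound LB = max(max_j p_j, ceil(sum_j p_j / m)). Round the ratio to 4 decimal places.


LPT order: [21, 16, 12, 11, 7, 6]
Machine loads after assignment: [27, 23, 23]
LPT makespan = 27
Lower bound = max(max_job, ceil(total/3)) = max(21, 25) = 25
Ratio = 27 / 25 = 1.08

1.08


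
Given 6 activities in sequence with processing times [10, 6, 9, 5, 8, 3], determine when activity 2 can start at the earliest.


Activity 2 starts after activities 1 through 1 complete.
Predecessor durations: [10]
ES = 10 = 10

10


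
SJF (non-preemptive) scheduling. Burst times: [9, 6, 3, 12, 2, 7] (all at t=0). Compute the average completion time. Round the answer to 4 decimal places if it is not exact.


SJF order (ascending): [2, 3, 6, 7, 9, 12]
Completion times:
  Job 1: burst=2, C=2
  Job 2: burst=3, C=5
  Job 3: burst=6, C=11
  Job 4: burst=7, C=18
  Job 5: burst=9, C=27
  Job 6: burst=12, C=39
Average completion = 102/6 = 17.0

17.0


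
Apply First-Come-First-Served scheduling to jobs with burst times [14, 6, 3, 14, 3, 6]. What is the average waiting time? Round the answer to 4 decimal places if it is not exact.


FCFS order (as given): [14, 6, 3, 14, 3, 6]
Waiting times:
  Job 1: wait = 0
  Job 2: wait = 14
  Job 3: wait = 20
  Job 4: wait = 23
  Job 5: wait = 37
  Job 6: wait = 40
Sum of waiting times = 134
Average waiting time = 134/6 = 22.3333

22.3333


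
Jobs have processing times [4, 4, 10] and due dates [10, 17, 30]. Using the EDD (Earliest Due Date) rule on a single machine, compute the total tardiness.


Sort by due date (EDD order): [(4, 10), (4, 17), (10, 30)]
Compute completion times and tardiness:
  Job 1: p=4, d=10, C=4, tardiness=max(0,4-10)=0
  Job 2: p=4, d=17, C=8, tardiness=max(0,8-17)=0
  Job 3: p=10, d=30, C=18, tardiness=max(0,18-30)=0
Total tardiness = 0

0


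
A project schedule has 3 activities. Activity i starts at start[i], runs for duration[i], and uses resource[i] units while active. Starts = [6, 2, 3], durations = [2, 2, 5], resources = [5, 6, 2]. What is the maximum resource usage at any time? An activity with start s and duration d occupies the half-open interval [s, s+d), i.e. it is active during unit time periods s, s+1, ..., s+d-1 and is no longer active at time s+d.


Each activity i is active on [start_i, start_i + duration_i).
Compute total resource usage per time slot:
  t=0: active resources = [], total = 0
  t=1: active resources = [], total = 0
  t=2: active resources = [6], total = 6
  t=3: active resources = [6, 2], total = 8
  t=4: active resources = [2], total = 2
  t=5: active resources = [2], total = 2
  t=6: active resources = [5, 2], total = 7
  t=7: active resources = [5, 2], total = 7
Peak resource demand = 8

8


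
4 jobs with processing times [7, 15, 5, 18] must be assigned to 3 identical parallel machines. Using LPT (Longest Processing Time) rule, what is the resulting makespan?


Sort jobs in decreasing order (LPT): [18, 15, 7, 5]
Assign each job to the least loaded machine:
  Machine 1: jobs [18], load = 18
  Machine 2: jobs [15], load = 15
  Machine 3: jobs [7, 5], load = 12
Makespan = max load = 18

18


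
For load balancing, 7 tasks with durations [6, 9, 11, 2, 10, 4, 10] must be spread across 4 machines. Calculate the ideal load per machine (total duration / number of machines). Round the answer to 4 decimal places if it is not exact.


Total processing time = 6 + 9 + 11 + 2 + 10 + 4 + 10 = 52
Number of machines = 4
Ideal balanced load = 52 / 4 = 13.0

13.0


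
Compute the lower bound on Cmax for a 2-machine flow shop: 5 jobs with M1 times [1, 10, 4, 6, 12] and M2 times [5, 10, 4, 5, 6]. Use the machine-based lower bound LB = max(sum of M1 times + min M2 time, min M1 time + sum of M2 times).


LB1 = sum(M1 times) + min(M2 times) = 33 + 4 = 37
LB2 = min(M1 times) + sum(M2 times) = 1 + 30 = 31
Lower bound = max(LB1, LB2) = max(37, 31) = 37

37


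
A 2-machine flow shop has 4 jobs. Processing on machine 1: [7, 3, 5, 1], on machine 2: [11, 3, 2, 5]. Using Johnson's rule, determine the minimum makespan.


Apply Johnson's rule:
  Group 1 (a <= b): [(4, 1, 5), (2, 3, 3), (1, 7, 11)]
  Group 2 (a > b): [(3, 5, 2)]
Optimal job order: [4, 2, 1, 3]
Schedule:
  Job 4: M1 done at 1, M2 done at 6
  Job 2: M1 done at 4, M2 done at 9
  Job 1: M1 done at 11, M2 done at 22
  Job 3: M1 done at 16, M2 done at 24
Makespan = 24

24


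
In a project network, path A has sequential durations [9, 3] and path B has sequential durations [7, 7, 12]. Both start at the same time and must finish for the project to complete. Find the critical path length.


Path A total = 9 + 3 = 12
Path B total = 7 + 7 + 12 = 26
Critical path = longest path = max(12, 26) = 26

26


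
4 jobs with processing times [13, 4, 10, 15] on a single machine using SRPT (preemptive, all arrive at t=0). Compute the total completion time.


Since all jobs arrive at t=0, SRPT equals SPT ordering.
SPT order: [4, 10, 13, 15]
Completion times:
  Job 1: p=4, C=4
  Job 2: p=10, C=14
  Job 3: p=13, C=27
  Job 4: p=15, C=42
Total completion time = 4 + 14 + 27 + 42 = 87

87


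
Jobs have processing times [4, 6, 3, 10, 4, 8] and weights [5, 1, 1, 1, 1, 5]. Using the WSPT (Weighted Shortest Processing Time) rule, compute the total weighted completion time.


Compute p/w ratios and sort ascending (WSPT): [(4, 5), (8, 5), (3, 1), (4, 1), (6, 1), (10, 1)]
Compute weighted completion times:
  Job (p=4,w=5): C=4, w*C=5*4=20
  Job (p=8,w=5): C=12, w*C=5*12=60
  Job (p=3,w=1): C=15, w*C=1*15=15
  Job (p=4,w=1): C=19, w*C=1*19=19
  Job (p=6,w=1): C=25, w*C=1*25=25
  Job (p=10,w=1): C=35, w*C=1*35=35
Total weighted completion time = 174

174


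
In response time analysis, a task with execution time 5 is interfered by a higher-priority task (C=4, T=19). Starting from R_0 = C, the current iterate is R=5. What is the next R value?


R_next = C + ceil(R_prev / T_hp) * C_hp
ceil(5 / 19) = ceil(0.2632) = 1
Interference = 1 * 4 = 4
R_next = 5 + 4 = 9

9


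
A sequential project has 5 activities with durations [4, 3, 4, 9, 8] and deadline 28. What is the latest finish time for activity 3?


LF(activity 3) = deadline - sum of successor durations
Successors: activities 4 through 5 with durations [9, 8]
Sum of successor durations = 17
LF = 28 - 17 = 11

11


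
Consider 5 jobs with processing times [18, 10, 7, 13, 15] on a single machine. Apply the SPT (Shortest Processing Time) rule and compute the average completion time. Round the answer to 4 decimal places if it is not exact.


Sort jobs by processing time (SPT order): [7, 10, 13, 15, 18]
Compute completion times sequentially:
  Job 1: processing = 7, completes at 7
  Job 2: processing = 10, completes at 17
  Job 3: processing = 13, completes at 30
  Job 4: processing = 15, completes at 45
  Job 5: processing = 18, completes at 63
Sum of completion times = 162
Average completion time = 162/5 = 32.4

32.4


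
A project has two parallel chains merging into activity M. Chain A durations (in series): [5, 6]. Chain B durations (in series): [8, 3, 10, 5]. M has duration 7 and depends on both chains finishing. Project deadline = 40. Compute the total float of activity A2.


Forward pass: ES(A2) = sum of predecessors on chain A = 5
EF = ES + duration = 5 + 6 = 11
Backward pass: LF(M) = deadline = 40; LS(M) = 40 - 7 = 33
LF(A2) = LS(M) - sum(successors on chain A) = 33 - 0 = 33
LS = LF - duration = 33 - 6 = 27
Total float = LS - ES = 27 - 5 = 22

22


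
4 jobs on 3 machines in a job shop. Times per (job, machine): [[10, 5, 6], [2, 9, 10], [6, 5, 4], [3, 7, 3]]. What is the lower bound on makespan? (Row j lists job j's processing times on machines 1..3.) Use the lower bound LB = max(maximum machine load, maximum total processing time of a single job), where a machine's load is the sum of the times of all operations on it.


Machine loads:
  Machine 1: 10 + 2 + 6 + 3 = 21
  Machine 2: 5 + 9 + 5 + 7 = 26
  Machine 3: 6 + 10 + 4 + 3 = 23
Max machine load = 26
Job totals:
  Job 1: 21
  Job 2: 21
  Job 3: 15
  Job 4: 13
Max job total = 21
Lower bound = max(26, 21) = 26

26


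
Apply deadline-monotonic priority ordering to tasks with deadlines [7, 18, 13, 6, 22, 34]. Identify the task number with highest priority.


Sort tasks by relative deadline (ascending):
  Task 4: deadline = 6
  Task 1: deadline = 7
  Task 3: deadline = 13
  Task 2: deadline = 18
  Task 5: deadline = 22
  Task 6: deadline = 34
Priority order (highest first): [4, 1, 3, 2, 5, 6]
Highest priority task = 4

4


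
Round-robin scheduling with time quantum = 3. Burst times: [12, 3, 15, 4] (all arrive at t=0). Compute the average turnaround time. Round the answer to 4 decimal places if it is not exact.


Time quantum = 3
Execution trace:
  J1 runs 3 units, time = 3
  J2 runs 3 units, time = 6
  J3 runs 3 units, time = 9
  J4 runs 3 units, time = 12
  J1 runs 3 units, time = 15
  J3 runs 3 units, time = 18
  J4 runs 1 units, time = 19
  J1 runs 3 units, time = 22
  J3 runs 3 units, time = 25
  J1 runs 3 units, time = 28
  J3 runs 3 units, time = 31
  J3 runs 3 units, time = 34
Finish times: [28, 6, 34, 19]
Average turnaround = 87/4 = 21.75

21.75


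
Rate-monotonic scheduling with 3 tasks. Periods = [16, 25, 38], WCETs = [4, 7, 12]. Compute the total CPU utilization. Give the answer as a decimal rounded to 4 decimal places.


Compute individual utilizations (exact fractions):
  Task 1: C/T = 4/16 = 1/4 (approx. 0.25)
  Task 2: C/T = 7/25 (approx. 0.28)
  Task 3: C/T = 12/38 = 6/19 (approx. 0.3158)
Total utilization U = 1/4 + 7/25 + 6/19 = 1607/1900
Rounded to 4 decimal places: U = 0.8458
RM (Liu & Layland) bound for 3 tasks = 0.779763; compare with U = 1607/1900 (approx. 0.845789)
bound < U <= 1, so the RM sufficient condition is not met (inconclusive; an exact test such as response-time analysis is needed).

0.8458


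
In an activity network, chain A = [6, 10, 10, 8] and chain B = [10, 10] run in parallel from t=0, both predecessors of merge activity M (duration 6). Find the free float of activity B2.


ES(B2) = sum of predecessors on chain B = 10
EF(B2) = ES + duration = 10 + 10 = 20
Successor of B2 is M. ES(M) = max(sum(A), sum(B)) = max(34, 20) = 34
Free float = ES(successor) - EF(current) = 34 - 20 = 14

14


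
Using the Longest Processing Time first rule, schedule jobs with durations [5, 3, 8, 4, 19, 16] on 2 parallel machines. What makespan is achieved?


Sort jobs in decreasing order (LPT): [19, 16, 8, 5, 4, 3]
Assign each job to the least loaded machine:
  Machine 1: jobs [19, 5, 4], load = 28
  Machine 2: jobs [16, 8, 3], load = 27
Makespan = max load = 28

28


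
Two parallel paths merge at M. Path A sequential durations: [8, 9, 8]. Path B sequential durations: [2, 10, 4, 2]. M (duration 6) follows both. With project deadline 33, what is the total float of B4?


Forward pass: ES(B4) = sum of predecessors on chain B = 16
EF = ES + duration = 16 + 2 = 18
Backward pass: LF(M) = deadline = 33; LS(M) = 33 - 6 = 27
LF(B4) = LS(M) - sum(successors on chain B) = 27 - 0 = 27
LS = LF - duration = 27 - 2 = 25
Total float = LS - ES = 25 - 16 = 9

9


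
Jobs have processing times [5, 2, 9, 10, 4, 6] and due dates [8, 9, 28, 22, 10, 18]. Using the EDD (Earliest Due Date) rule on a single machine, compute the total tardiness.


Sort by due date (EDD order): [(5, 8), (2, 9), (4, 10), (6, 18), (10, 22), (9, 28)]
Compute completion times and tardiness:
  Job 1: p=5, d=8, C=5, tardiness=max(0,5-8)=0
  Job 2: p=2, d=9, C=7, tardiness=max(0,7-9)=0
  Job 3: p=4, d=10, C=11, tardiness=max(0,11-10)=1
  Job 4: p=6, d=18, C=17, tardiness=max(0,17-18)=0
  Job 5: p=10, d=22, C=27, tardiness=max(0,27-22)=5
  Job 6: p=9, d=28, C=36, tardiness=max(0,36-28)=8
Total tardiness = 14

14


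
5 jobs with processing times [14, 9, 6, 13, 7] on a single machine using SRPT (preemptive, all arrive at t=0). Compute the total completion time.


Since all jobs arrive at t=0, SRPT equals SPT ordering.
SPT order: [6, 7, 9, 13, 14]
Completion times:
  Job 1: p=6, C=6
  Job 2: p=7, C=13
  Job 3: p=9, C=22
  Job 4: p=13, C=35
  Job 5: p=14, C=49
Total completion time = 6 + 13 + 22 + 35 + 49 = 125

125


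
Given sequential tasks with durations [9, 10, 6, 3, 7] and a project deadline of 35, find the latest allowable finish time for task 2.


LF(activity 2) = deadline - sum of successor durations
Successors: activities 3 through 5 with durations [6, 3, 7]
Sum of successor durations = 16
LF = 35 - 16 = 19

19


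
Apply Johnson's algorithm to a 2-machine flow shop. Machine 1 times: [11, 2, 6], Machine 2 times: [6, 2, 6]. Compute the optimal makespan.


Apply Johnson's rule:
  Group 1 (a <= b): [(2, 2, 2), (3, 6, 6)]
  Group 2 (a > b): [(1, 11, 6)]
Optimal job order: [2, 3, 1]
Schedule:
  Job 2: M1 done at 2, M2 done at 4
  Job 3: M1 done at 8, M2 done at 14
  Job 1: M1 done at 19, M2 done at 25
Makespan = 25

25


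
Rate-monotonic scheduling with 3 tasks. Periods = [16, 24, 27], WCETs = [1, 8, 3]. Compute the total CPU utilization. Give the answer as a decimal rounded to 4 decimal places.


Compute individual utilizations (exact fractions):
  Task 1: C/T = 1/16 (approx. 0.0625)
  Task 2: C/T = 8/24 = 1/3 (approx. 0.3333)
  Task 3: C/T = 3/27 = 1/9 (approx. 0.1111)
Total utilization U = 1/16 + 1/3 + 1/9 = 73/144
Rounded to 4 decimal places: U = 0.5069
RM (Liu & Layland) bound for 3 tasks = 0.779763; compare with U = 73/144 (approx. 0.506944)
U <= bound, so schedulable by RM sufficient condition.

0.5069


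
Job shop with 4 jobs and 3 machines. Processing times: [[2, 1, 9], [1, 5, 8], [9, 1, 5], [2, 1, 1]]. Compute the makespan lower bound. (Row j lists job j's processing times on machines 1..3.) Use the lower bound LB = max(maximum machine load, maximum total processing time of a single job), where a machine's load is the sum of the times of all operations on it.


Machine loads:
  Machine 1: 2 + 1 + 9 + 2 = 14
  Machine 2: 1 + 5 + 1 + 1 = 8
  Machine 3: 9 + 8 + 5 + 1 = 23
Max machine load = 23
Job totals:
  Job 1: 12
  Job 2: 14
  Job 3: 15
  Job 4: 4
Max job total = 15
Lower bound = max(23, 15) = 23

23


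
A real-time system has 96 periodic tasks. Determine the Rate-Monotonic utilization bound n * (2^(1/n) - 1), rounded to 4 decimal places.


Compute 2^(1/96) = 1.0072464122
Subtract 1: 1.0072464122 - 1 = 0.0072464122
Multiply by n: 96 * 0.0072464122 = 0.6956555712
Round to 4 dp: 0.6957

0.6957


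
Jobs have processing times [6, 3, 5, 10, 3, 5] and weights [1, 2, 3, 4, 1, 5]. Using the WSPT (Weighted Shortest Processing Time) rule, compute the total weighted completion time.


Compute p/w ratios and sort ascending (WSPT): [(5, 5), (3, 2), (5, 3), (10, 4), (3, 1), (6, 1)]
Compute weighted completion times:
  Job (p=5,w=5): C=5, w*C=5*5=25
  Job (p=3,w=2): C=8, w*C=2*8=16
  Job (p=5,w=3): C=13, w*C=3*13=39
  Job (p=10,w=4): C=23, w*C=4*23=92
  Job (p=3,w=1): C=26, w*C=1*26=26
  Job (p=6,w=1): C=32, w*C=1*32=32
Total weighted completion time = 230

230


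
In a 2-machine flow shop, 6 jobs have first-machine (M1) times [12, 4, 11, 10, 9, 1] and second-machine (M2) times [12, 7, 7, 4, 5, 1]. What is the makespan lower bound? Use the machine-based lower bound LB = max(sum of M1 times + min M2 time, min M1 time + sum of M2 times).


LB1 = sum(M1 times) + min(M2 times) = 47 + 1 = 48
LB2 = min(M1 times) + sum(M2 times) = 1 + 36 = 37
Lower bound = max(LB1, LB2) = max(48, 37) = 48

48


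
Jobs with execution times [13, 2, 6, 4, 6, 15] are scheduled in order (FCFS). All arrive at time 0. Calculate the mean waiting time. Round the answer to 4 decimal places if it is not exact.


FCFS order (as given): [13, 2, 6, 4, 6, 15]
Waiting times:
  Job 1: wait = 0
  Job 2: wait = 13
  Job 3: wait = 15
  Job 4: wait = 21
  Job 5: wait = 25
  Job 6: wait = 31
Sum of waiting times = 105
Average waiting time = 105/6 = 17.5

17.5


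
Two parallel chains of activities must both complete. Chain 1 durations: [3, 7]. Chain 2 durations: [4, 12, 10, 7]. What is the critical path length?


Path A total = 3 + 7 = 10
Path B total = 4 + 12 + 10 + 7 = 33
Critical path = longest path = max(10, 33) = 33

33


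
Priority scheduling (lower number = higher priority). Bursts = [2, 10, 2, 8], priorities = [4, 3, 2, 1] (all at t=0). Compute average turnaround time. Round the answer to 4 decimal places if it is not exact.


Sort by priority (ascending = highest first):
Order: [(1, 8), (2, 2), (3, 10), (4, 2)]
Completion times:
  Priority 1, burst=8, C=8
  Priority 2, burst=2, C=10
  Priority 3, burst=10, C=20
  Priority 4, burst=2, C=22
Average turnaround = 60/4 = 15.0

15.0


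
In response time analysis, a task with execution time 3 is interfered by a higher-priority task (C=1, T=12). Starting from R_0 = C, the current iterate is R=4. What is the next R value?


R_next = C + ceil(R_prev / T_hp) * C_hp
ceil(4 / 12) = ceil(0.3333) = 1
Interference = 1 * 1 = 1
R_next = 3 + 1 = 4
R_next = R_prev, so the iteration has converged (response time = 4).

4


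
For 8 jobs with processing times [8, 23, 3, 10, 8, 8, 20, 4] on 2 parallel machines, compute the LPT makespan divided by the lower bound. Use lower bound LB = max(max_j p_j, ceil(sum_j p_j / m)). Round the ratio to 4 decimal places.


LPT order: [23, 20, 10, 8, 8, 8, 4, 3]
Machine loads after assignment: [42, 42]
LPT makespan = 42
Lower bound = max(max_job, ceil(total/2)) = max(23, 42) = 42
Ratio = 42 / 42 = 1.0

1.0


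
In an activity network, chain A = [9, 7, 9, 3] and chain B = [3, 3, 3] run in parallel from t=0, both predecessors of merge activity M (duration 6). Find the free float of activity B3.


ES(B3) = sum of predecessors on chain B = 6
EF(B3) = ES + duration = 6 + 3 = 9
Successor of B3 is M. ES(M) = max(sum(A), sum(B)) = max(28, 9) = 28
Free float = ES(successor) - EF(current) = 28 - 9 = 19

19
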